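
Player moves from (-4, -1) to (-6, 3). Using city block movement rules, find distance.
6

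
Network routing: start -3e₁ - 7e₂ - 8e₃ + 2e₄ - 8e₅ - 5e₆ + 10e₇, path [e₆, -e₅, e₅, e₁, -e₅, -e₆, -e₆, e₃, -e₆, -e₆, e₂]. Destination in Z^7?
(-2, -6, -7, 2, -9, -8, 10)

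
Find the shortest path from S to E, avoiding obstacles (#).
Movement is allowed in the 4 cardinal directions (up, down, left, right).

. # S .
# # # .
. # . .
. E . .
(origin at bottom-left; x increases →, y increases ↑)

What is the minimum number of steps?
6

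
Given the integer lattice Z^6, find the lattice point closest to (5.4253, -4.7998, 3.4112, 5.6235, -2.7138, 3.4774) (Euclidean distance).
(5, -5, 3, 6, -3, 3)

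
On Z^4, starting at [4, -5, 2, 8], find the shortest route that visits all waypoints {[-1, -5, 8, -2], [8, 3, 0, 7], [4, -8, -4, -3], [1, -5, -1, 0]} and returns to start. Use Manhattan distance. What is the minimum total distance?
90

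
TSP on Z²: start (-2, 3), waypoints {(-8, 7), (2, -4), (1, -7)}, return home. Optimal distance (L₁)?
48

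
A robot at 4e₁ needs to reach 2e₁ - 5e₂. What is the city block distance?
7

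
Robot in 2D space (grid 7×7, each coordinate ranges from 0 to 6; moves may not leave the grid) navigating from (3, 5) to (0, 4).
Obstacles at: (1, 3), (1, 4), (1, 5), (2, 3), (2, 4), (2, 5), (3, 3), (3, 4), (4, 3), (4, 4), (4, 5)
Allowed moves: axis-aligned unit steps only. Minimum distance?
6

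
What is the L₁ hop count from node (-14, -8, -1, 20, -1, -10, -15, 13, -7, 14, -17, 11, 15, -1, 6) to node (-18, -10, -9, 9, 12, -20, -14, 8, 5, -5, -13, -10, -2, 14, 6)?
142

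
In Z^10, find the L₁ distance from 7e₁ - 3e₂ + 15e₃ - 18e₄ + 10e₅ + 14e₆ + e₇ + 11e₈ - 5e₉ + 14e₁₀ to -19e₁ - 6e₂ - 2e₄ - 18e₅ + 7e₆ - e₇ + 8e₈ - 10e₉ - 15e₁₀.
134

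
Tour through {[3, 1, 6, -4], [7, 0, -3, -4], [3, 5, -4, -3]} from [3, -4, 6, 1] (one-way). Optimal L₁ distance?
35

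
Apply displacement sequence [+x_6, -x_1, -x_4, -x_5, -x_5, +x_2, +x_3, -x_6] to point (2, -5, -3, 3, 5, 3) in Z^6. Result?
(1, -4, -2, 2, 3, 3)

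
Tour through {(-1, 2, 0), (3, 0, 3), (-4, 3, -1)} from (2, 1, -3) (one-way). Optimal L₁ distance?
22
(one optimal route: (2, 1, -3) → (3, 0, 3) → (-1, 2, 0) → (-4, 3, -1))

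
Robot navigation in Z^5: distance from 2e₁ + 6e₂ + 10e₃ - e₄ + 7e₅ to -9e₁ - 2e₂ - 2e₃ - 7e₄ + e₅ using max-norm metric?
12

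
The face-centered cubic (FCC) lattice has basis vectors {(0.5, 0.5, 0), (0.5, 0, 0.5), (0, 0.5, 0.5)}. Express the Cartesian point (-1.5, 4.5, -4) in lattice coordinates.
7b₁ - 10b₂ + 2b₃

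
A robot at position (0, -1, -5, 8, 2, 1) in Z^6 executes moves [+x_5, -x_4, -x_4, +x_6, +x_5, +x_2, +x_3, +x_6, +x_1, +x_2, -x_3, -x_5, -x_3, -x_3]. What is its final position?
(1, 1, -7, 6, 3, 3)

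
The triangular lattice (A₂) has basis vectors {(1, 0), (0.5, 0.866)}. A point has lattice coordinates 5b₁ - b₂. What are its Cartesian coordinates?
(4.5, -0.866)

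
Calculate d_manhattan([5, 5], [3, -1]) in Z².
8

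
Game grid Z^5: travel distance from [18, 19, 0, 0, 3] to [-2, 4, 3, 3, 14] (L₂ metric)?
27.6405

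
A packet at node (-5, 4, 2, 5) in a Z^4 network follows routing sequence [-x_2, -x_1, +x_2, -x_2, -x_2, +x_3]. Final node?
(-6, 2, 3, 5)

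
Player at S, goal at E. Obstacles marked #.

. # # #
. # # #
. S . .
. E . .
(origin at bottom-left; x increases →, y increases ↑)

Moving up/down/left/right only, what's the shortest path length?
1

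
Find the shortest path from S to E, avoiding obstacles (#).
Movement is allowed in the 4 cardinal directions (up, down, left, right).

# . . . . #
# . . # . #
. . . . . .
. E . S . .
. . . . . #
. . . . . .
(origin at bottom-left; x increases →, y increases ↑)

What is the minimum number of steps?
2
(one shortest path: (3, 2) → (2, 2) → (1, 2))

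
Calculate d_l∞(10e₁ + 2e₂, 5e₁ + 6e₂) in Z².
5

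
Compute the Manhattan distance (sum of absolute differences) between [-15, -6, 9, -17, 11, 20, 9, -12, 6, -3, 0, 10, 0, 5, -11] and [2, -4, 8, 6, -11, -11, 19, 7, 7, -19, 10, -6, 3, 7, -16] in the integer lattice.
178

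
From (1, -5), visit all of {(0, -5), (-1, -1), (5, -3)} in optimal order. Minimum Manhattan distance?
14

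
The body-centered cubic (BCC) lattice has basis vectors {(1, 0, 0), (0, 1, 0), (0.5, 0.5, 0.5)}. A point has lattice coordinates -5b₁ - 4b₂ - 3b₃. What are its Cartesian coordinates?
(-6.5, -5.5, -1.5)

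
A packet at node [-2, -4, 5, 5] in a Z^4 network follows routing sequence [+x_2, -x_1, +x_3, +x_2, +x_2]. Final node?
(-3, -1, 6, 5)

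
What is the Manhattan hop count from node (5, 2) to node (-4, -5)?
16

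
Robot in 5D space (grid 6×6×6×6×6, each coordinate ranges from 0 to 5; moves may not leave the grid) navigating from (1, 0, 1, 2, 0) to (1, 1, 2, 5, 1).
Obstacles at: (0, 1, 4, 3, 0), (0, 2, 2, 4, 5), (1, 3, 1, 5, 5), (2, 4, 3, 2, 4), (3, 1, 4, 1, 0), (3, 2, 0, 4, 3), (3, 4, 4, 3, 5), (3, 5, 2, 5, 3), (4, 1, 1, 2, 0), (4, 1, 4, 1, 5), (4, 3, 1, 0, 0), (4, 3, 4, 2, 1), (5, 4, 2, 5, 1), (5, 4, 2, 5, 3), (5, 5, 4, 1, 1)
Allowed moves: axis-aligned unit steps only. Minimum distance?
6
(one shortest path: (1, 0, 1, 2, 0) → (1, 1, 1, 2, 0) → (1, 1, 2, 2, 0) → (1, 1, 2, 3, 0) → (1, 1, 2, 4, 0) → (1, 1, 2, 5, 0) → (1, 1, 2, 5, 1))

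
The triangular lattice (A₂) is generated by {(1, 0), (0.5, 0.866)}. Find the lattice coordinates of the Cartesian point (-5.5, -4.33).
-3b₁ - 5b₂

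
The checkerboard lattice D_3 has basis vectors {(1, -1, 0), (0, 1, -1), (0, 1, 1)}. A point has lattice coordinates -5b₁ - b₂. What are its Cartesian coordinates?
(-5, 4, 1)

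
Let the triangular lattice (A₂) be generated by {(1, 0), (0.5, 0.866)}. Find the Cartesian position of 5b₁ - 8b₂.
(1, -6.928)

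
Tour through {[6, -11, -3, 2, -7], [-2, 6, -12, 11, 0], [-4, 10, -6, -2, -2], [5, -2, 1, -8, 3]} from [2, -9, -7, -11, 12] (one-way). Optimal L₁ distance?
134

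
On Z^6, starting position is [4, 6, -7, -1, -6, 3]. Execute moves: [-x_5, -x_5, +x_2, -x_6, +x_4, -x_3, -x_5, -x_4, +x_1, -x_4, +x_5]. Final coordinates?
(5, 7, -8, -2, -8, 2)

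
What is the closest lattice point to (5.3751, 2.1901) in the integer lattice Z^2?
(5, 2)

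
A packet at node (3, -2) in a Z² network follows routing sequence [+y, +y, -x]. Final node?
(2, 0)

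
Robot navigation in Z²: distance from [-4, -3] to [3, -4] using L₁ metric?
8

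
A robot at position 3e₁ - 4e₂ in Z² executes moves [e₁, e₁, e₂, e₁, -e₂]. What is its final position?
(6, -4)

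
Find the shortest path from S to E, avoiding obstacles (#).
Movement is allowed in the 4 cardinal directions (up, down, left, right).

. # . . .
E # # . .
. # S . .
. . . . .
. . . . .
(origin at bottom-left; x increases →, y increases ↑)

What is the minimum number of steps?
5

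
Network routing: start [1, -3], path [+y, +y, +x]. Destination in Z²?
(2, -1)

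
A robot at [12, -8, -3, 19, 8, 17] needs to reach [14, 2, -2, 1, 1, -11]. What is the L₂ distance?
35.5246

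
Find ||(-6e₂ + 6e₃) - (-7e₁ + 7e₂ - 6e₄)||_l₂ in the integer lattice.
17.0294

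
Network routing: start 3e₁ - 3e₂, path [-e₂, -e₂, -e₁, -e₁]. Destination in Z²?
(1, -5)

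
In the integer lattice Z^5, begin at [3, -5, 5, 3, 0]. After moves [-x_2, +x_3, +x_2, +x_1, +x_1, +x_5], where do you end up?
(5, -5, 6, 3, 1)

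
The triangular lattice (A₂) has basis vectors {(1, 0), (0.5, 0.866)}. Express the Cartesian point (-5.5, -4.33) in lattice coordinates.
-3b₁ - 5b₂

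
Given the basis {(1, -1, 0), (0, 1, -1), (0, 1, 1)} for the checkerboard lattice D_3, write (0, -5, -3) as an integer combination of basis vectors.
-b₂ - 4b₃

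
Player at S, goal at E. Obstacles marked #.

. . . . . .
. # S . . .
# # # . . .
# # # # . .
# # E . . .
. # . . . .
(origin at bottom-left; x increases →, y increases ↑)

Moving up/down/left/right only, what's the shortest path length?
7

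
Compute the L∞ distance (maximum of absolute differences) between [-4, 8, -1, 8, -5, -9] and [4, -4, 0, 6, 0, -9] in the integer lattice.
12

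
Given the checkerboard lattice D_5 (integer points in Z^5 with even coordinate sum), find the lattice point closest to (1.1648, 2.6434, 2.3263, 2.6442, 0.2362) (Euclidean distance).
(1, 2, 2, 3, 0)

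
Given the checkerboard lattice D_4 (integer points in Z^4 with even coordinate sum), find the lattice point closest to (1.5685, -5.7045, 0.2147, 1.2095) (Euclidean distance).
(1, -6, 0, 1)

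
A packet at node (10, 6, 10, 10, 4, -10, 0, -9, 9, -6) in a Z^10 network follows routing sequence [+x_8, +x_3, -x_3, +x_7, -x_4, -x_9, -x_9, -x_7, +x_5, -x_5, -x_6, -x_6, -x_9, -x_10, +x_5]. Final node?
(10, 6, 10, 9, 5, -12, 0, -8, 6, -7)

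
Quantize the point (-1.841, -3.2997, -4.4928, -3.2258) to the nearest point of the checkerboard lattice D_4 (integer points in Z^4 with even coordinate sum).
(-2, -3, -4, -3)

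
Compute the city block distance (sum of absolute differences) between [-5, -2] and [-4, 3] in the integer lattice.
6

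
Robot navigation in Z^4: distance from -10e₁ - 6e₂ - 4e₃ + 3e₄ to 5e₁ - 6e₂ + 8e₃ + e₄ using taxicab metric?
29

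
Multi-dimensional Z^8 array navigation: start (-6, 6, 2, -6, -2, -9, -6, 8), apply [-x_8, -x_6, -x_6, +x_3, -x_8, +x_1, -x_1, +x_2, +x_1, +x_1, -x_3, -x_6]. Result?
(-4, 7, 2, -6, -2, -12, -6, 6)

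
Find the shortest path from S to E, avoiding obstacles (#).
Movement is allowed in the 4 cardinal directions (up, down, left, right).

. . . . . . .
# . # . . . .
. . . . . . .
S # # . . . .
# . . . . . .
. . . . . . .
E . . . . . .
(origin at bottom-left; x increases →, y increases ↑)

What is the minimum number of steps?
11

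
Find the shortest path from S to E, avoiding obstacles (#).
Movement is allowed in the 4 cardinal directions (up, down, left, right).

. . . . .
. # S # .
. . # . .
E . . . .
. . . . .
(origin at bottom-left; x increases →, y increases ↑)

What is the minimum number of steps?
6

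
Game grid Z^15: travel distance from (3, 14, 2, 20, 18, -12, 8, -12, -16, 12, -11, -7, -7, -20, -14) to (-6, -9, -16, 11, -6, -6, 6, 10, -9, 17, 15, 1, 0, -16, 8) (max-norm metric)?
26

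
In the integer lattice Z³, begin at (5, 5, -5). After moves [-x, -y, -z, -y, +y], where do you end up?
(4, 4, -6)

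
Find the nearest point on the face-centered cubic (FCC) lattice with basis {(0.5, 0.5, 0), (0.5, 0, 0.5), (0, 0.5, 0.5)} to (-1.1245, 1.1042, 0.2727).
(-1, 1, 0)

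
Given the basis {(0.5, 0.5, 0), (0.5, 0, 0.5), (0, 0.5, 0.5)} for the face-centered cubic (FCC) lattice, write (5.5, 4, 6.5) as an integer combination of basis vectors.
3b₁ + 8b₂ + 5b₃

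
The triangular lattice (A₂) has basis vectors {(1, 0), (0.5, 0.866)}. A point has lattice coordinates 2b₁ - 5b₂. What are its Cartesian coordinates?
(-0.5, -4.33)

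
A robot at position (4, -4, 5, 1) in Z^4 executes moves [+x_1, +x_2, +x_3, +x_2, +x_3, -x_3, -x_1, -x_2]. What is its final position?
(4, -3, 6, 1)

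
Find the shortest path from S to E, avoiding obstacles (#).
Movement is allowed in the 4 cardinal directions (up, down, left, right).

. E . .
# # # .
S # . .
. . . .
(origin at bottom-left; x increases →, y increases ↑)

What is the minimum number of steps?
9
(one shortest path: (0, 1) → (0, 0) → (1, 0) → (2, 0) → (3, 0) → (3, 1) → (3, 2) → (3, 3) → (2, 3) → (1, 3))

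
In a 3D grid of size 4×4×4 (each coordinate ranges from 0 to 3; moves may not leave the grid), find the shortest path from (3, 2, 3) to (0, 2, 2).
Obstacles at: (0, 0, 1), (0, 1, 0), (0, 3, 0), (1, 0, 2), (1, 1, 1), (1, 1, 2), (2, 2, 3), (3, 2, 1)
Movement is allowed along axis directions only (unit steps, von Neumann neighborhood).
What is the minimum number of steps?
4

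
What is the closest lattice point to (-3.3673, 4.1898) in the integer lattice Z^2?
(-3, 4)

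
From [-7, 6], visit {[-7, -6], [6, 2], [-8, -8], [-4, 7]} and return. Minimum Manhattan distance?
58
(one optimal route: (-7, 6) → (-7, -6) → (-8, -8) → (6, 2) → (-4, 7) → (-7, 6))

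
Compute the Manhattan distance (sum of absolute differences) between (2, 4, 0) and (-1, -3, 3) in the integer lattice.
13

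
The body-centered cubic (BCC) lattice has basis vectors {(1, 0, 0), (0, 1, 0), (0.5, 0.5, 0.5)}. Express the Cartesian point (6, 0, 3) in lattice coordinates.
3b₁ - 3b₂ + 6b₃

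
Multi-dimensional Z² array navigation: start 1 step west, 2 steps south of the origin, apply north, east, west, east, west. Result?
(-1, -1)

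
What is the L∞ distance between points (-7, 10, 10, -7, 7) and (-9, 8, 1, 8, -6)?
15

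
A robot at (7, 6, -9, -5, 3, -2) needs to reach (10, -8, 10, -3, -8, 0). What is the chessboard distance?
19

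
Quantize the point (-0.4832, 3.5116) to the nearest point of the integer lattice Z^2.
(0, 4)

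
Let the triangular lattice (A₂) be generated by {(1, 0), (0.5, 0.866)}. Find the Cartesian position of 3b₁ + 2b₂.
(4, 1.732)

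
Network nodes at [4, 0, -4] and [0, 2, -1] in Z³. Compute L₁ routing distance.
9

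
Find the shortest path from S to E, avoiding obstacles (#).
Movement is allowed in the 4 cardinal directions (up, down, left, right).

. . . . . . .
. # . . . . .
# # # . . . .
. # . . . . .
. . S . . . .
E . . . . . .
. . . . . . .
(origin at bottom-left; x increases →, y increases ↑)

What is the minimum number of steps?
3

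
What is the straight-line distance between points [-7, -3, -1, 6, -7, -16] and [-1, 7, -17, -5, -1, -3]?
26.7955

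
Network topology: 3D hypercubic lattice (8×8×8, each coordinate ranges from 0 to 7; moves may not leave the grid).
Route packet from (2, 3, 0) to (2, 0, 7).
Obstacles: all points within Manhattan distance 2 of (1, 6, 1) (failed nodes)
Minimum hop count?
10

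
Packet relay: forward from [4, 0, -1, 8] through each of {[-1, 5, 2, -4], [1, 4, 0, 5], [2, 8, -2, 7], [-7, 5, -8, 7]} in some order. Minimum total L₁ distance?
62
(one optimal route: (4, 0, -1, 8) → (2, 8, -2, 7) → (1, 4, 0, 5) → (-1, 5, 2, -4) → (-7, 5, -8, 7))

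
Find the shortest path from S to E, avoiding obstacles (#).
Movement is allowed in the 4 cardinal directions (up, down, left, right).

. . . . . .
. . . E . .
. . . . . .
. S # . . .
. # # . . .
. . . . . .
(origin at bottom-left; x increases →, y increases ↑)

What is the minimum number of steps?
4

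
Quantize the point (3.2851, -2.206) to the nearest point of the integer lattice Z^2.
(3, -2)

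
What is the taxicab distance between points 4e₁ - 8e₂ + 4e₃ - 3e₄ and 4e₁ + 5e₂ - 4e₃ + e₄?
25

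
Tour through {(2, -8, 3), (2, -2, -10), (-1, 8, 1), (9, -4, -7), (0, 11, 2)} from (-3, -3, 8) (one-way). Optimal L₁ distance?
77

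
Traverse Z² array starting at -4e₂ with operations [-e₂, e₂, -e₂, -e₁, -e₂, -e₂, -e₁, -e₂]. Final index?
(-2, -8)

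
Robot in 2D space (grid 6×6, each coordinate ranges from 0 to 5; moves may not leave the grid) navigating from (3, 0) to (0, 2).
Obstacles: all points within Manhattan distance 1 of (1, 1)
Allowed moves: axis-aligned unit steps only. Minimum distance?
7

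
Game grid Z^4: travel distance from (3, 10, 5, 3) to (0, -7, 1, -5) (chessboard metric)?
17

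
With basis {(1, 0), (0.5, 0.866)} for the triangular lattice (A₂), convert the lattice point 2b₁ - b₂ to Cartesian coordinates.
(1.5, -0.866)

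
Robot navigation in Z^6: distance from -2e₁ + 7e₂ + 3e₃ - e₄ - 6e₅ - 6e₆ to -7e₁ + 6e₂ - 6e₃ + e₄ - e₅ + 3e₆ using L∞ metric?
9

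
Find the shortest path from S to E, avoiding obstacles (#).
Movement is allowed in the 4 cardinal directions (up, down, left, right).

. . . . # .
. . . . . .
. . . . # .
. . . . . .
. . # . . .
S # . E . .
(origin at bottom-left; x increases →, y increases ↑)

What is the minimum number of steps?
7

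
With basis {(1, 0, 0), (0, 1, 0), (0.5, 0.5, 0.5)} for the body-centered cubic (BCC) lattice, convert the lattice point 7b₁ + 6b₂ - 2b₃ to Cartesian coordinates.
(6, 5, -1)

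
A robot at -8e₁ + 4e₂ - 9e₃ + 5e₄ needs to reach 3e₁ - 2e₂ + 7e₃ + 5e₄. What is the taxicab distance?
33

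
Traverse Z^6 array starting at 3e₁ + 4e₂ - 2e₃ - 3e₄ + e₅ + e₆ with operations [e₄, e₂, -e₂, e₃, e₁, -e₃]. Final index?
(4, 4, -2, -2, 1, 1)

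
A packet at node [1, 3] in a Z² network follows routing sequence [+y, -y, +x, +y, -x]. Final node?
(1, 4)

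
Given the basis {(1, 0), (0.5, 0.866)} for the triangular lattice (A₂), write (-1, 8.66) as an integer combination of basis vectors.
-6b₁ + 10b₂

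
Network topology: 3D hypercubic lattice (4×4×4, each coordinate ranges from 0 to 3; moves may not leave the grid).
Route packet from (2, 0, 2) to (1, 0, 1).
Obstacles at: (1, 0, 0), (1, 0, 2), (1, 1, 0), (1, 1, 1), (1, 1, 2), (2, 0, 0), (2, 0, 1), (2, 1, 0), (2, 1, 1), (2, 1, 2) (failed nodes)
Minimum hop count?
6
(one shortest path: (2, 0, 2) → (2, 0, 3) → (1, 0, 3) → (0, 0, 3) → (0, 0, 2) → (0, 0, 1) → (1, 0, 1))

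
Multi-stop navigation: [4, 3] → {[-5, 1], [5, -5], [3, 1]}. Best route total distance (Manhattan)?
25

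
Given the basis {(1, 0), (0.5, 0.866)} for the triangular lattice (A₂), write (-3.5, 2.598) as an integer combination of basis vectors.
-5b₁ + 3b₂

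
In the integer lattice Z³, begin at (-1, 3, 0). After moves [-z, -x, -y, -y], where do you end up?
(-2, 1, -1)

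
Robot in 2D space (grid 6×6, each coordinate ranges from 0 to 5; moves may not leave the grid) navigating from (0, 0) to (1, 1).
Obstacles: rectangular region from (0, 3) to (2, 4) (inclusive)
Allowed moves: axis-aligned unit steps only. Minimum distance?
2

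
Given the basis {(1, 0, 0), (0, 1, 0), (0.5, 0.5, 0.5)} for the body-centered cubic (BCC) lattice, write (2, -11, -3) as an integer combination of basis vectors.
5b₁ - 8b₂ - 6b₃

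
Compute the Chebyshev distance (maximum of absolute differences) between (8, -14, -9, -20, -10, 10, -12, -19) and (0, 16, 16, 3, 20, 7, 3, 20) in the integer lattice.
39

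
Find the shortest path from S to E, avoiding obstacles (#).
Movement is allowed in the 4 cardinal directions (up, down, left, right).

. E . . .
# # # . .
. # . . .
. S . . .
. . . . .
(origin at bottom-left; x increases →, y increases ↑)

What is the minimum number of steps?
7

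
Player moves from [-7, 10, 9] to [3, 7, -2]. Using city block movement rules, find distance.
24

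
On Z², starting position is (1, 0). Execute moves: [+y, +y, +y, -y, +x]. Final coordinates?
(2, 2)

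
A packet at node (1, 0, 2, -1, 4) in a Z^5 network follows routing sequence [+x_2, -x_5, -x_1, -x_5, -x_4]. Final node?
(0, 1, 2, -2, 2)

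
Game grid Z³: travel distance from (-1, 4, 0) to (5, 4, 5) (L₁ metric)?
11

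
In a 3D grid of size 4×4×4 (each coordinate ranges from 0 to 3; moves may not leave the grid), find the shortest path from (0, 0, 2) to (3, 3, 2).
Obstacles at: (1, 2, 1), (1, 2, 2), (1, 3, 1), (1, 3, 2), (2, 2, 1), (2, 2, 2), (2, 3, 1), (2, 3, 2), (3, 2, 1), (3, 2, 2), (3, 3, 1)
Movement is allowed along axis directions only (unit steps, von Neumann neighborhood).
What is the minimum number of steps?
8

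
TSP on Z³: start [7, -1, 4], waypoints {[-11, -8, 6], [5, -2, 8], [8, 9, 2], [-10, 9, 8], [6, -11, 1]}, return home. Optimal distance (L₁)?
106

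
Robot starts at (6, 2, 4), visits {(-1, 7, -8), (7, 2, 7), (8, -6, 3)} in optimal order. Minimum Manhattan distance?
50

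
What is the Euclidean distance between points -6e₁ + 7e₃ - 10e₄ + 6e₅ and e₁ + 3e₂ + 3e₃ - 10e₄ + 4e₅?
8.83176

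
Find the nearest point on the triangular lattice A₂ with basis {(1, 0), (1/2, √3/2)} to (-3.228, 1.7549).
(-3, 1.732)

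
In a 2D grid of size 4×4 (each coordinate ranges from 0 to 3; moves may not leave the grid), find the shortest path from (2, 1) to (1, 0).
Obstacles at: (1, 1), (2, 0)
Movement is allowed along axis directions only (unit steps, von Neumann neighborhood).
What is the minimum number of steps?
6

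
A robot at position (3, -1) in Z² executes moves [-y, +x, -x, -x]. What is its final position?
(2, -2)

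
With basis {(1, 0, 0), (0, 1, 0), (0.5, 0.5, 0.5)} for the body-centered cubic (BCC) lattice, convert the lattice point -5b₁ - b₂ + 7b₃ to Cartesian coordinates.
(-1.5, 2.5, 3.5)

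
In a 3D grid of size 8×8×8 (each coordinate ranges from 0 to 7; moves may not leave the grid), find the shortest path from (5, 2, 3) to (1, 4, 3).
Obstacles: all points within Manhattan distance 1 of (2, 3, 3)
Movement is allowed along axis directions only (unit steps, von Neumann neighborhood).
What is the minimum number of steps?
8
(one shortest path: (5, 2, 3) → (4, 2, 3) → (3, 2, 3) → (3, 2, 2) → (2, 2, 2) → (1, 2, 2) → (1, 3, 2) → (1, 4, 2) → (1, 4, 3))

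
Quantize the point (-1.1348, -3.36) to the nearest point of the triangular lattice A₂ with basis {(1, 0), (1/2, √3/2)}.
(-1, -3.464)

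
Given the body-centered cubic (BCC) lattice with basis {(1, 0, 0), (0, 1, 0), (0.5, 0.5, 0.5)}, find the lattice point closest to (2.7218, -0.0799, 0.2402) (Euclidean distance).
(3, 0, 0)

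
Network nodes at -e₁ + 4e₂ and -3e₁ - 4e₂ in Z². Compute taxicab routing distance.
10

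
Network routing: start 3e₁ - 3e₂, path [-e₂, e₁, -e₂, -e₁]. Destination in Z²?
(3, -5)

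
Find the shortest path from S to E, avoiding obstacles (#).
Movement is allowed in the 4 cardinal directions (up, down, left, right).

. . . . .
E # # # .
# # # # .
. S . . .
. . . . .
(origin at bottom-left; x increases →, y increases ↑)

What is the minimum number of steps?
11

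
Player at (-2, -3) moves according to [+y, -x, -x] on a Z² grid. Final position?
(-4, -2)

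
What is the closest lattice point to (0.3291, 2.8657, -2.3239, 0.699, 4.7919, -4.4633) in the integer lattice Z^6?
(0, 3, -2, 1, 5, -4)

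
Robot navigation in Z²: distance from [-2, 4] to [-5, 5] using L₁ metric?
4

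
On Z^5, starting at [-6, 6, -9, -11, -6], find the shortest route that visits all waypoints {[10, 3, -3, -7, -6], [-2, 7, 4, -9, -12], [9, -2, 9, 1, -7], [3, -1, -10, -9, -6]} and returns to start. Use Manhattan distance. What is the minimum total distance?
132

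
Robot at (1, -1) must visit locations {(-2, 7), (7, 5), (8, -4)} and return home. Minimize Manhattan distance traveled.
42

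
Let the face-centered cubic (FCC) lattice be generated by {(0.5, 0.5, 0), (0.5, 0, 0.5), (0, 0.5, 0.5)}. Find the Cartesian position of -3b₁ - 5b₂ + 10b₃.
(-4, 3.5, 2.5)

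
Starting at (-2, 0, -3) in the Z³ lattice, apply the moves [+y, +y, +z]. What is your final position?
(-2, 2, -2)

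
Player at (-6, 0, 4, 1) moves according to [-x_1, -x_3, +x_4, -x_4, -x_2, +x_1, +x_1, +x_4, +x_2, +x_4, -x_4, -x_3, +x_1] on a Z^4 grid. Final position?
(-4, 0, 2, 2)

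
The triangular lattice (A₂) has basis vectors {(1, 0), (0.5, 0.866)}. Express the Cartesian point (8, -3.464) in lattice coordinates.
10b₁ - 4b₂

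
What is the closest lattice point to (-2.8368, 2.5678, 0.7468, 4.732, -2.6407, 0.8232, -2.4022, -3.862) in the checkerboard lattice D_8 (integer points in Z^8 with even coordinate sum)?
(-3, 3, 1, 5, -3, 1, -2, -4)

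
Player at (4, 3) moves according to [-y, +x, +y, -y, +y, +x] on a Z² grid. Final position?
(6, 3)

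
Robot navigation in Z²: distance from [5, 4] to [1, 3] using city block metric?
5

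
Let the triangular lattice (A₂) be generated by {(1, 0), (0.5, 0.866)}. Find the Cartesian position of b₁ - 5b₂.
(-1.5, -4.33)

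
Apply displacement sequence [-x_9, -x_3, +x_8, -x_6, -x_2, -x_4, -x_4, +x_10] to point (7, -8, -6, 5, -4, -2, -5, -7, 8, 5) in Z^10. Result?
(7, -9, -7, 3, -4, -3, -5, -6, 7, 6)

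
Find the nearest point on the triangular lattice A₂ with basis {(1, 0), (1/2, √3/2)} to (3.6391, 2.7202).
(3.5, 2.598)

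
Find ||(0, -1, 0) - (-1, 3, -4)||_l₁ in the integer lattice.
9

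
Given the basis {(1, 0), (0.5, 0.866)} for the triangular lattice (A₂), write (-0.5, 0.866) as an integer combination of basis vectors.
-b₁ + b₂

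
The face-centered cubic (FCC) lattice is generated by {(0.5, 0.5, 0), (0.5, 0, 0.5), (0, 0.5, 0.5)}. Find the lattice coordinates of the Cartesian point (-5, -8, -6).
-7b₁ - 3b₂ - 9b₃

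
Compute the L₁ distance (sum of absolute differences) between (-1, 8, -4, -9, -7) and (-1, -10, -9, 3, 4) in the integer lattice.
46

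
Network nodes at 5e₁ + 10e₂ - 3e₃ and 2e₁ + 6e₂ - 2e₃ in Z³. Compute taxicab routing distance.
8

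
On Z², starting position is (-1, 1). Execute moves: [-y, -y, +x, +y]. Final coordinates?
(0, 0)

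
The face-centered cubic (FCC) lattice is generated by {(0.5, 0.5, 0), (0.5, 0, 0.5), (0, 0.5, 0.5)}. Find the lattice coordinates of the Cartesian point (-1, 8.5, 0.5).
7b₁ - 9b₂ + 10b₃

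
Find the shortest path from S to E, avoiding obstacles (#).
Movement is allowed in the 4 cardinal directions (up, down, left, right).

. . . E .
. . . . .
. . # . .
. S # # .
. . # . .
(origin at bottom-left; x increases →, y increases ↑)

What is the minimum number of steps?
5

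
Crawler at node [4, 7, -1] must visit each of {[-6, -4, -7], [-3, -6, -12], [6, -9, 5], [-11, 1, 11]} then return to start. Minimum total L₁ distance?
124
(one optimal route: (4, 7, -1) → (6, -9, 5) → (-3, -6, -12) → (-6, -4, -7) → (-11, 1, 11) → (4, 7, -1))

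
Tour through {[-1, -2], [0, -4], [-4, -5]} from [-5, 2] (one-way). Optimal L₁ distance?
16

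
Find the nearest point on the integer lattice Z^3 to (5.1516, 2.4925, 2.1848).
(5, 2, 2)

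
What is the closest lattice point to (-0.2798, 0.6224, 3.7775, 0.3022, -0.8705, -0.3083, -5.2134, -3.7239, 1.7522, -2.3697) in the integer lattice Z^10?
(0, 1, 4, 0, -1, 0, -5, -4, 2, -2)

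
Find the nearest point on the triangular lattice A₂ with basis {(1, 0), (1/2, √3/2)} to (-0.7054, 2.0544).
(-1, 1.732)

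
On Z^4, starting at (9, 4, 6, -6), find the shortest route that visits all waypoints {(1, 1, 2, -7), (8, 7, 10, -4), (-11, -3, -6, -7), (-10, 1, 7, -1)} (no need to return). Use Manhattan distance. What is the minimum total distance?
80
(one optimal route: (9, 4, 6, -6) → (8, 7, 10, -4) → (1, 1, 2, -7) → (-10, 1, 7, -1) → (-11, -3, -6, -7))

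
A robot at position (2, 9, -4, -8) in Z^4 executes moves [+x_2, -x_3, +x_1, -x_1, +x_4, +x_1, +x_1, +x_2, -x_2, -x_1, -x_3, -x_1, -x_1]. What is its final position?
(1, 10, -6, -7)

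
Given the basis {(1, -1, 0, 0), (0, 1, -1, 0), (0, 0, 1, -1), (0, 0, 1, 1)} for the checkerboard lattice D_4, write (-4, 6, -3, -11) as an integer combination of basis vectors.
-4b₁ + 2b₂ + 5b₃ - 6b₄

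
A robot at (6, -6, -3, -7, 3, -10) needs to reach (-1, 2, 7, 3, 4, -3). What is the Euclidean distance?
19.0526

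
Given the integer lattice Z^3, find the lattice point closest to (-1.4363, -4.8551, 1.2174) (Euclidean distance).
(-1, -5, 1)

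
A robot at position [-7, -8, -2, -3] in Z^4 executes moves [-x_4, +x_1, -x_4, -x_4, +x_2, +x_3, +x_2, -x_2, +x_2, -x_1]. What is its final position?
(-7, -6, -1, -6)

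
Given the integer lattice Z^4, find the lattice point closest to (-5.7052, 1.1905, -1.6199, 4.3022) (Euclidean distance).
(-6, 1, -2, 4)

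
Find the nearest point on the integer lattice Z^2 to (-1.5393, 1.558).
(-2, 2)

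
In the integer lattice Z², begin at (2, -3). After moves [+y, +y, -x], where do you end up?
(1, -1)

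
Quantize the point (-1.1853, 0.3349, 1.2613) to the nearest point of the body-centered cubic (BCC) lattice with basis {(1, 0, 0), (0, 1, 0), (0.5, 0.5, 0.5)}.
(-1.5, 0.5, 1.5)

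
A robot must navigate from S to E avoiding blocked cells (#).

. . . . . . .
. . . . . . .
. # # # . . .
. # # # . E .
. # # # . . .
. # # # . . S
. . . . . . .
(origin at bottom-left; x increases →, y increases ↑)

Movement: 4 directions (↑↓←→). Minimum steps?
3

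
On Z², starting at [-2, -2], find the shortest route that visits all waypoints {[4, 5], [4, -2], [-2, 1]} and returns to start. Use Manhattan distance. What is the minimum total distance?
26
(one optimal route: (-2, -2) → (4, -2) → (4, 5) → (-2, 1) → (-2, -2))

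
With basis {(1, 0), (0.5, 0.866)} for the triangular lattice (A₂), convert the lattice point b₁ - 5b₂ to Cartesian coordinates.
(-1.5, -4.33)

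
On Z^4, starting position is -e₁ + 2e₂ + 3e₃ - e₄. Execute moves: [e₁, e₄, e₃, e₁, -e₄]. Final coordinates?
(1, 2, 4, -1)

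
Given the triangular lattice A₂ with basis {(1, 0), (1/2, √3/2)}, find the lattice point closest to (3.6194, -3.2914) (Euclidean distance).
(4, -3.464)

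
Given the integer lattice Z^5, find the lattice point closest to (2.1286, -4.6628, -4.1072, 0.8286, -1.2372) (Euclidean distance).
(2, -5, -4, 1, -1)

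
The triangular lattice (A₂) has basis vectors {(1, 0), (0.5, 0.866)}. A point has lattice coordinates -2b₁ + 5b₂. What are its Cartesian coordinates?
(0.5, 4.33)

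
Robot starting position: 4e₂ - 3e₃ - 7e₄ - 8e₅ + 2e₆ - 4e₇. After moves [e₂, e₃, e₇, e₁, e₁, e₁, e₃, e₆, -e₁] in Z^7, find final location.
(2, 5, -1, -7, -8, 3, -3)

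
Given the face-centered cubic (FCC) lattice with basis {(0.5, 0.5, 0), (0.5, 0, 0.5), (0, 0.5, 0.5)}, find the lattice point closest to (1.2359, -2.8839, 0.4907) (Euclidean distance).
(1.5, -3, 0.5)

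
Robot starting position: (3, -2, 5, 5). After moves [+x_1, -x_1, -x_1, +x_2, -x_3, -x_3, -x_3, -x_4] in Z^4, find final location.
(2, -1, 2, 4)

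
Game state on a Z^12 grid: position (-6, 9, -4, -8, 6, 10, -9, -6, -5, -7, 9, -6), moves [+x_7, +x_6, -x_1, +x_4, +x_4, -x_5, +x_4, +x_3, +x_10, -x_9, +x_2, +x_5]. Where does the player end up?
(-7, 10, -3, -5, 6, 11, -8, -6, -6, -6, 9, -6)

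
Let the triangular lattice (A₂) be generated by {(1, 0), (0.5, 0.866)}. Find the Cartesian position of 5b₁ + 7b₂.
(8.5, 6.062)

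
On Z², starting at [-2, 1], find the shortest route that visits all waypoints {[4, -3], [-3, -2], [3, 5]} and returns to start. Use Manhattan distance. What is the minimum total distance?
30
(one optimal route: (-2, 1) → (-3, -2) → (4, -3) → (3, 5) → (-2, 1))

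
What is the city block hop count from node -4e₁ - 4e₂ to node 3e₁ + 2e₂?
13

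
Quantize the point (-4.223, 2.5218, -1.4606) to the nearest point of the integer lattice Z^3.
(-4, 3, -1)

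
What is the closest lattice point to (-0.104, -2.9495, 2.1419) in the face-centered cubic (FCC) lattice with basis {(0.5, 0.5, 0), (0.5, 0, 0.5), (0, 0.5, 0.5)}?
(0, -3, 2)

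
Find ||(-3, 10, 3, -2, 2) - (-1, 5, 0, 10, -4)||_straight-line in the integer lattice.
14.7648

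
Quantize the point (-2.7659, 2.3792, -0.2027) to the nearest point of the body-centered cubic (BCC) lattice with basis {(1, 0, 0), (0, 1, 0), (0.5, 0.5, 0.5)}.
(-2.5, 2.5, -0.5)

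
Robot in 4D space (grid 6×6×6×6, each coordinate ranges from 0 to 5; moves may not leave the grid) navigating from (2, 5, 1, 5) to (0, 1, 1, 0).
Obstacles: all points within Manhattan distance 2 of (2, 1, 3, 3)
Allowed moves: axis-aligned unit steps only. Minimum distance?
11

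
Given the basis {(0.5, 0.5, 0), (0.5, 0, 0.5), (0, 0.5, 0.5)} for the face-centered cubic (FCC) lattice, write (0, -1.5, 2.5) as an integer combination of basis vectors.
-4b₁ + 4b₂ + b₃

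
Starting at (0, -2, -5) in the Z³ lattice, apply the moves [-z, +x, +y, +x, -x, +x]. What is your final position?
(2, -1, -6)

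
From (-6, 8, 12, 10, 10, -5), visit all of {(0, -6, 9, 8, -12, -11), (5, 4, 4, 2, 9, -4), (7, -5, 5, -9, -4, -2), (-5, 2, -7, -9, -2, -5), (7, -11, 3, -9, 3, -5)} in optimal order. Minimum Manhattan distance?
183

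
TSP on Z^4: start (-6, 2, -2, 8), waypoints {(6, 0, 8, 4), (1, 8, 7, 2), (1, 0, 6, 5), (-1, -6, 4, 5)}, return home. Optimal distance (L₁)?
84
(one optimal route: (-6, 2, -2, 8) → (1, 8, 7, 2) → (6, 0, 8, 4) → (1, 0, 6, 5) → (-1, -6, 4, 5) → (-6, 2, -2, 8))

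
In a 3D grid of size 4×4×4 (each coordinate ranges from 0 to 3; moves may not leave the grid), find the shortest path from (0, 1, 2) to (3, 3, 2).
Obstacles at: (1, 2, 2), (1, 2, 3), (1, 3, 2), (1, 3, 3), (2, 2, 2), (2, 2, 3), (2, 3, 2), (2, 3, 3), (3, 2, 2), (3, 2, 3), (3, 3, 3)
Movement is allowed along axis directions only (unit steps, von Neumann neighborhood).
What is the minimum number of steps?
7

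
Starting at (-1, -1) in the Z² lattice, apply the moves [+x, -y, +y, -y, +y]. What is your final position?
(0, -1)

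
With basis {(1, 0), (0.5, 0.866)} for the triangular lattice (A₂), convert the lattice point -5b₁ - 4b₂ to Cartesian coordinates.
(-7, -3.464)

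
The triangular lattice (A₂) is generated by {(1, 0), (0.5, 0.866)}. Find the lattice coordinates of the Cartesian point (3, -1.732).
4b₁ - 2b₂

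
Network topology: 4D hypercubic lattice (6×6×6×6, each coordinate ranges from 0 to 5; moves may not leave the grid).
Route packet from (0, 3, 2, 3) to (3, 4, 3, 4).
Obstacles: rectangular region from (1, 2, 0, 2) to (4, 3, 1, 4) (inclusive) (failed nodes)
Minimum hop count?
6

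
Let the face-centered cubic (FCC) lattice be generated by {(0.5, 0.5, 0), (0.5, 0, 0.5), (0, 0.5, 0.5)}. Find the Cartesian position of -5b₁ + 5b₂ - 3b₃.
(0, -4, 1)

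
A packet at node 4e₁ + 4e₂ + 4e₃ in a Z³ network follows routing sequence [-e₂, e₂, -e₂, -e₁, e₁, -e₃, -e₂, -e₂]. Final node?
(4, 1, 3)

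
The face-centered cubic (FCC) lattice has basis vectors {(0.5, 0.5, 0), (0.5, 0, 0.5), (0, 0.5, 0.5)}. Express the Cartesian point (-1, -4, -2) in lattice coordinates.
-3b₁ + b₂ - 5b₃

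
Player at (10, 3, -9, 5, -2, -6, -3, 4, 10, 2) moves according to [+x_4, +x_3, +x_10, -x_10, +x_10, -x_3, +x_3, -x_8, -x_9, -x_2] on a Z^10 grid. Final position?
(10, 2, -8, 6, -2, -6, -3, 3, 9, 3)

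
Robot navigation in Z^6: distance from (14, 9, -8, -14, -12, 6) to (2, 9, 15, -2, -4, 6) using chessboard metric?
23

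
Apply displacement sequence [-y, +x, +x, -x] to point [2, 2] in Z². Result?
(3, 1)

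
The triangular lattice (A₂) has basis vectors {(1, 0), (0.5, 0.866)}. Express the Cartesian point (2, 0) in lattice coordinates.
2b₁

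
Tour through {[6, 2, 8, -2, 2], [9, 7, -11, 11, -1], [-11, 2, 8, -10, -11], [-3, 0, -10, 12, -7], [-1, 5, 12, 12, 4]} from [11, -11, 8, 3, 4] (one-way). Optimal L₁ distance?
177
(one optimal route: (11, -11, 8, 3, 4) → (6, 2, 8, -2, 2) → (-1, 5, 12, 12, 4) → (9, 7, -11, 11, -1) → (-3, 0, -10, 12, -7) → (-11, 2, 8, -10, -11))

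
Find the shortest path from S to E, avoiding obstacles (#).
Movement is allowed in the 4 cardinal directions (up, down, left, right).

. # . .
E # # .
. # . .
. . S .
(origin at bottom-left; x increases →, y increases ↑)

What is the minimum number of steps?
4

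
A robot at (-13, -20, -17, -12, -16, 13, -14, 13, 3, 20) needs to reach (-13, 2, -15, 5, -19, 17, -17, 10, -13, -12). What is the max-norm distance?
32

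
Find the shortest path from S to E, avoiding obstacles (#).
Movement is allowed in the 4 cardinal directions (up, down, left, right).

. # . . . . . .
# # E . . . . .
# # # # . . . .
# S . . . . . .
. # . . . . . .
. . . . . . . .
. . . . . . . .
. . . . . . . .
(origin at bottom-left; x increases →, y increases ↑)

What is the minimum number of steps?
7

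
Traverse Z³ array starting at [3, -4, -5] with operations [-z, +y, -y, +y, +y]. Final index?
(3, -2, -6)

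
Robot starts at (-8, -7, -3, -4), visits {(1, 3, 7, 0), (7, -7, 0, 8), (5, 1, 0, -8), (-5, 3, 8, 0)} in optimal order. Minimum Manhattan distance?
82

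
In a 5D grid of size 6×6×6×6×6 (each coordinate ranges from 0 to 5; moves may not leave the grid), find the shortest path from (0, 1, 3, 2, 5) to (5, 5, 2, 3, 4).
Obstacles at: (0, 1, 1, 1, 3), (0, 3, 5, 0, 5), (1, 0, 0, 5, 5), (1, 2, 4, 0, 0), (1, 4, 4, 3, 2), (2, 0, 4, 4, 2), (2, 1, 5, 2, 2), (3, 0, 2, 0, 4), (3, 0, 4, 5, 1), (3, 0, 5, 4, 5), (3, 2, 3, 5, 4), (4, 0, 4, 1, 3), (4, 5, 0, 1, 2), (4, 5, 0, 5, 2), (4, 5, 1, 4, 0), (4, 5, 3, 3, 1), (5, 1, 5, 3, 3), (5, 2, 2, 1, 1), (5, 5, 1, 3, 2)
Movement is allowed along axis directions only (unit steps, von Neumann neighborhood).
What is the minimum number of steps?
12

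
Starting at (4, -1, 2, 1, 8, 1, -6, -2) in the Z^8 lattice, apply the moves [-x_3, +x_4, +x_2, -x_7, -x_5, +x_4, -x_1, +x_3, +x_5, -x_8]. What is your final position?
(3, 0, 2, 3, 8, 1, -7, -3)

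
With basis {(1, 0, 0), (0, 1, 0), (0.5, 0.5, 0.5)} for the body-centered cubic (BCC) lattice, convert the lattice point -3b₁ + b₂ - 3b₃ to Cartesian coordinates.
(-4.5, -0.5, -1.5)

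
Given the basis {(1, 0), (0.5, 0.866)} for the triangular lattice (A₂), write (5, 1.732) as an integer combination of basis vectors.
4b₁ + 2b₂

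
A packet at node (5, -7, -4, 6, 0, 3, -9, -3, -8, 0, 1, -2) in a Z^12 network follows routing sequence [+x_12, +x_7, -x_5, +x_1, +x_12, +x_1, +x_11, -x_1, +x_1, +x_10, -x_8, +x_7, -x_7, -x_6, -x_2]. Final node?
(7, -8, -4, 6, -1, 2, -8, -4, -8, 1, 2, 0)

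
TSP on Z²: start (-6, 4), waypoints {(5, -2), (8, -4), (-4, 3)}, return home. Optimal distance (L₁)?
44
(one optimal route: (-6, 4) → (5, -2) → (8, -4) → (-4, 3) → (-6, 4))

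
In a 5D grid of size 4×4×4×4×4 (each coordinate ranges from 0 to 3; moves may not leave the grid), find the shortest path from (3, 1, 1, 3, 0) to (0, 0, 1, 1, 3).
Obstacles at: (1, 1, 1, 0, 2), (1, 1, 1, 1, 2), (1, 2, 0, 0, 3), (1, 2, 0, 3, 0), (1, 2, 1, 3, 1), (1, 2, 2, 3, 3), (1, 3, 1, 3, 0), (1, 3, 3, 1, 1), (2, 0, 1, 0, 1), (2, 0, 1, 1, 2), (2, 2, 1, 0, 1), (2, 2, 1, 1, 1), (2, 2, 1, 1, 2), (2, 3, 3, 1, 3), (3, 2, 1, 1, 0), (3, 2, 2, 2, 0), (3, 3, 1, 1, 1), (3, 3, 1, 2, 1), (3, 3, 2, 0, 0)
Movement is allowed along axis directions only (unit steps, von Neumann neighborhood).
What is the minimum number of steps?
9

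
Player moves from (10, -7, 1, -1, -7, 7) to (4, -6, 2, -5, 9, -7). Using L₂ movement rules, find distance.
22.4944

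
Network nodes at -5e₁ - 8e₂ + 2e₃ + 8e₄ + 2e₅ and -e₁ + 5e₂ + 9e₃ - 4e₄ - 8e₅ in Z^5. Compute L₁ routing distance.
46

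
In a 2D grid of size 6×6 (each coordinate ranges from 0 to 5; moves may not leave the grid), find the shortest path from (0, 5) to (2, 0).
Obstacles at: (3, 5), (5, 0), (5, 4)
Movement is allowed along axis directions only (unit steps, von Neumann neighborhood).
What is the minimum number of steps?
7
(one shortest path: (0, 5) → (1, 5) → (2, 5) → (2, 4) → (2, 3) → (2, 2) → (2, 1) → (2, 0))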